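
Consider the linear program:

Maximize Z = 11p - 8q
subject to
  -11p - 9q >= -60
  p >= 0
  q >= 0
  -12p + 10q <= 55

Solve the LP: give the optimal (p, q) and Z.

p = 60/11, q = 0, maximum Z = 60

At the optimal vertex, -11p - 9q = -60 and q = 0.
Solving simultaneously gives p = 60/11, q = 0.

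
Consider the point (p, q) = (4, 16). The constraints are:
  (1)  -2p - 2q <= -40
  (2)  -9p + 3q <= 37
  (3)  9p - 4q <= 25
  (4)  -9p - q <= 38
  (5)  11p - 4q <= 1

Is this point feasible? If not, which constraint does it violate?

feasible

(1): -40 ≤ -40 ✓
(2): 12 ≤ 37 ✓
(3): -28 ≤ 25 ✓
(4): -52 ≤ 38 ✓
(5): -20 ≤ 1 ✓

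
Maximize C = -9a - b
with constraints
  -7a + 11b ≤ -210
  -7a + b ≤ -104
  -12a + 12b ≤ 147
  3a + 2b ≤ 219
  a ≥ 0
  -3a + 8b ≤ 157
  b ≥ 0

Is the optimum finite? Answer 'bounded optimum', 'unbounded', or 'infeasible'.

Corner points and C = -9a - b:
  (2829/47, 903/47) → C = -26364/47
  (30, 0) → C = -270
  (73, 0) → C = -657
The feasible region has finitely many vertices and no improving ray; the maximum is -270 at (30, 0).

bounded optimum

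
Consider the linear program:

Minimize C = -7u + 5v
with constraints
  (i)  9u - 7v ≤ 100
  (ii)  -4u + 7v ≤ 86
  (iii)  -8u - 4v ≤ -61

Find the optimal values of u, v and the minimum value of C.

u = 186/5, v = 1174/35, minimum C = -3244/35

Feasible corners and C = -7u + 5v:
  (186/5, 1174/35) → C = -3244/35
  (827/92, -251/92) → C = -1761/23
  (83/72, 233/18) → C = 4079/72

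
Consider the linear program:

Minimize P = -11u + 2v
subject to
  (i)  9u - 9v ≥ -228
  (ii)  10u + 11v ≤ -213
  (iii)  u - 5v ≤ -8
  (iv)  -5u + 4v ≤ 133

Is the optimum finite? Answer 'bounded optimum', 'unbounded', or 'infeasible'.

bounded optimum

Vertices and P = -11u + 2v:
  (-1475/63, 121/63) → P = 5489/21
  (-89/3, -13/3) → P = 953/3
  (-1153/61, -133/61) → P = 12417/61
The feasible region has finitely many vertices and no improving ray; the minimum is 12417/61 at (-1153/61, -133/61).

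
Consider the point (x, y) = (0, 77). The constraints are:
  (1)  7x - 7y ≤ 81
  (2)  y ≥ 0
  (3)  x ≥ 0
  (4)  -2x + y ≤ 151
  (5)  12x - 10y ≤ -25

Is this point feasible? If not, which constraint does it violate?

feasible

(1): -539 ≤ 81 ✓
(2): 77 ≥ 0 ✓
(3): 0 ≥ 0 ✓
(4): 77 ≤ 151 ✓
(5): -770 ≤ -25 ✓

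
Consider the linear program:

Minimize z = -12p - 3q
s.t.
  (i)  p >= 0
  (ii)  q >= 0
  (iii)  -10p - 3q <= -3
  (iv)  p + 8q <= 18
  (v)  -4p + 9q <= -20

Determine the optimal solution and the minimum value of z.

Vertices and z = -12p - 3q:
  (18, 0) → z = -216
  (5, 0) → z = -60
  (322/41, 52/41) → z = -4020/41

The binding constraints are q = 0 and p + 8q = 18.
Solving simultaneously gives p = 18, q = 0.

p = 18, q = 0, minimum z = -216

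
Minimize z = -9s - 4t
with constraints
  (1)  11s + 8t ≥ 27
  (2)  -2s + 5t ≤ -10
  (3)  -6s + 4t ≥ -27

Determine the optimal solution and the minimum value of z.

Extreme points and z = -9s - 4t:
  (215/71, -56/71) → z = -1711/71
  (81/23, -135/92) → z = -594/23
  (95/22, -3/11) → z = -831/22

At the optimal vertex, -2s + 5t = -10 and -6s + 4t = -27.
Solving simultaneously gives s = 95/22, t = -3/11.

s = 95/22, t = -3/11, minimum z = -831/22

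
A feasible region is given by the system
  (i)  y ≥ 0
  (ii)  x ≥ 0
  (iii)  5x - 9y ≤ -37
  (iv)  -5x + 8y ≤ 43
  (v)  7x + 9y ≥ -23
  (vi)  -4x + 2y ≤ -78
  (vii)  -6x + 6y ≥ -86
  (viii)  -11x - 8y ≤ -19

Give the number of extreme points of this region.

Pairwise boundary intersections that survive every other constraint:
  (388/13, 269/13)
  (83/2, 163/6)
  (355/11, 281/11)
  (473/9, 344/9)

4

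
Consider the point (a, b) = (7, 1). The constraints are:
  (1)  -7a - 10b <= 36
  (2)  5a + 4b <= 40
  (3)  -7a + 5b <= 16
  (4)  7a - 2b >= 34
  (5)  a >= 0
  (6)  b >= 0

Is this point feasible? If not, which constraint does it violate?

(1): -59 ≤ 36 ✓
(2): 39 ≤ 40 ✓
(3): -44 ≤ 16 ✓
(4): 47 ≥ 34 ✓
(5): 7 ≥ 0 ✓
(6): 1 ≥ 0 ✓

feasible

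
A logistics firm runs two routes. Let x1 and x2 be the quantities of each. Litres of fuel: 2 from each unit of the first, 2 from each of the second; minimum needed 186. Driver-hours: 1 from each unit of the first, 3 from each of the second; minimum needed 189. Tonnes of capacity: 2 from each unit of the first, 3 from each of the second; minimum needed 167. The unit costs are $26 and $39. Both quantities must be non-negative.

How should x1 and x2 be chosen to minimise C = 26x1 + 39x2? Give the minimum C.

x1 = 45, x2 = 48, minimum C = 3042

The feasible region is unbounded (it extends along (0, 1), (1, 0)), but C strictly increases along every unbounded feasible direction, so there is no improving ray and the minimum is attained at a vertex.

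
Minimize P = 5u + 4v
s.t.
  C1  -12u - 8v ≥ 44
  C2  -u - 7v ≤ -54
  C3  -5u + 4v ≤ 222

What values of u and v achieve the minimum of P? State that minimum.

u = -446/13, v = 164/13, minimum P = -1574/13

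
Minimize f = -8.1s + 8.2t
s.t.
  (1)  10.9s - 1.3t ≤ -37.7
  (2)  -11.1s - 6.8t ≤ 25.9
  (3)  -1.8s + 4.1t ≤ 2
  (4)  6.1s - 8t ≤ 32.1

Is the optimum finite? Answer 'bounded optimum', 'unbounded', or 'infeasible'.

infeasible

The boundaries 10.9s - 1.3t = -37.7 and -11.1s - 6.8t = 25.9 meet at (-1261/385, 592/385), but that point violates -1.8s + 4.1t ≤ 2. Every candidate vertex is excluded by some other constraint, so the feasible region is empty.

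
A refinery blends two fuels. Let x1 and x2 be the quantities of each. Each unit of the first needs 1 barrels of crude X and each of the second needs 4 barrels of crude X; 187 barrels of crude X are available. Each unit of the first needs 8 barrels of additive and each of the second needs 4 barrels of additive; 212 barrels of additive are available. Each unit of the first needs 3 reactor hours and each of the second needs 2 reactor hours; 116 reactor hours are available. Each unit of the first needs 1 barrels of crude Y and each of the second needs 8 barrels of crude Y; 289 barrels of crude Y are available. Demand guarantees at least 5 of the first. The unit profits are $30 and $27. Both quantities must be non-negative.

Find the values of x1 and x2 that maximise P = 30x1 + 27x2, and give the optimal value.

x1 = 9, x2 = 35, maximum P = 1215

Extreme points and P = 30x1 + 27x2:
  (53/2, 0) → P = 795
  (5, 0) → P = 150
  (9, 35) → P = 1215
  (5, 71/2) → P = 2217/2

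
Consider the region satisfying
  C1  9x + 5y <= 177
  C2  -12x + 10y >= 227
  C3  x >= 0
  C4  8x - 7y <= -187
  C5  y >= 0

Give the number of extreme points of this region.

The feasible vertices (each the meet of two boundaries and inside every other half-plane) are:
  (0, 177/5)
  (304/103, 3099/103)
  (0, 187/7)

3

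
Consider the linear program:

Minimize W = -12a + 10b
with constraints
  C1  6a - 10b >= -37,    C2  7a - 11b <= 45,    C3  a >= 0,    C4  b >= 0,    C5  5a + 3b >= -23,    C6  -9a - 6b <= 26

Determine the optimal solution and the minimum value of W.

Feasible corners and W = -12a + 10b:
  (857/4, 529/4) → W = -2497/2
  (0, 37/10) → W = 37
  (45/7, 0) → W = -540/7
  (0, 0) → W = 0

At the optimal vertex, 6a - 10b = -37 and 7a - 11b = 45.
Solving simultaneously gives a = 857/4, b = 529/4.

a = 857/4, b = 529/4, minimum W = -2497/2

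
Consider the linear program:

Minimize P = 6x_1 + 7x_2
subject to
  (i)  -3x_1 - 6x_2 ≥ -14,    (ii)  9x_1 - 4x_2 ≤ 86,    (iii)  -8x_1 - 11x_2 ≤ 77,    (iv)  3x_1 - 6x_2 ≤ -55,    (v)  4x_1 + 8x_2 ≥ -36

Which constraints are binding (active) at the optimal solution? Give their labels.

Feasible corners and P = 6x_1 + 7x_2:
  (-616/15, 343/15) → P = -259/3
  (-41/6, 23/4) → P = -3/4
  (-1067/81, 209/81) → P = -4939/81

The minimum is at (-616/15, 343/15). Substituting into each constraint, equality holds for (i) and (iii); the remaining constraints have slack.

(i) and (iii)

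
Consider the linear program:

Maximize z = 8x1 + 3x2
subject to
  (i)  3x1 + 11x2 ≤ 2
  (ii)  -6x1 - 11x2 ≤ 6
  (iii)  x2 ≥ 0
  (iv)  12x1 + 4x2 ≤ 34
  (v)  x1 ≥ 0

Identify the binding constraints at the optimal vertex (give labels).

(i) and (iii)

Extreme points and z = 8x1 + 3x2:
  (2/3, 0) → z = 16/3
  (0, 2/11) → z = 6/11
  (0, 0) → z = 0

The maximum is at (2/3, 0). Substituting into each constraint, equality holds for (i) and (iii); the remaining constraints have slack.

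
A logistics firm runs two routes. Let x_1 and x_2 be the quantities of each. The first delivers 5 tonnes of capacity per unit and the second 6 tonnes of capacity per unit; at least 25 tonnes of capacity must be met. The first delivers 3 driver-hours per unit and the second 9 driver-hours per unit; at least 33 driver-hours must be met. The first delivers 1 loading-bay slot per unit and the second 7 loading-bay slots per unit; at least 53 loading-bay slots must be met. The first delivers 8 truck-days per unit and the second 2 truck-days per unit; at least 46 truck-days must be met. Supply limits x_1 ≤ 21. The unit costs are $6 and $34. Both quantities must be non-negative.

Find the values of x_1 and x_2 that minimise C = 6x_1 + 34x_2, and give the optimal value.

x_1 = 4, x_2 = 7, minimum C = 262

The feasible region is unbounded (it extends along (0, 1)), but C strictly increases along every unbounded feasible direction, so there is no improving ray and the minimum is attained at a vertex.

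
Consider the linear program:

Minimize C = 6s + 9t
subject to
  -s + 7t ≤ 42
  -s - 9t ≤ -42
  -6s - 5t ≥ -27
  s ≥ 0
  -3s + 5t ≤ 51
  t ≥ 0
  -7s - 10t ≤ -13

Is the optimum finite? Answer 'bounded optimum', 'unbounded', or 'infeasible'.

Feasible corners and C = 6s + 9t:
  (33/49, 225/49) → C = 2223/49
  (0, 14/3) → C = 42
  (0, 27/5) → C = 243/5
The feasible region has finitely many vertices and no improving ray; the minimum is 42 at (0, 14/3).

bounded optimum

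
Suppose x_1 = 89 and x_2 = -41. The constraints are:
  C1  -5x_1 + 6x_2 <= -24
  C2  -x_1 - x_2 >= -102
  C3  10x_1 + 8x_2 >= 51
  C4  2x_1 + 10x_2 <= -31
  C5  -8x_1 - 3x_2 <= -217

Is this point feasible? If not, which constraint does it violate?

feasible

C1: -691 ≤ -24 ✓
C2: -48 ≥ -102 ✓
C3: 562 ≥ 51 ✓
C4: -232 ≤ -31 ✓
C5: -589 ≤ -217 ✓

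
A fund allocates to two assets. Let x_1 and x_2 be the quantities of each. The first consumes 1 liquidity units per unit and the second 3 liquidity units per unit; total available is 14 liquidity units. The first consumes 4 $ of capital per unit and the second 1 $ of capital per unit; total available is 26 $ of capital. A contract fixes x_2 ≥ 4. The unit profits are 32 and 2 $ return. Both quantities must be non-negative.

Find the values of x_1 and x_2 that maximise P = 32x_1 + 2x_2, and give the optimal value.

Extreme points and P = 32x_1 + 2x_2:
  (0, 14/3) → P = 28/3
  (0, 4) → P = 8
  (2, 4) → P = 72

x_1 = 2, x_2 = 4, maximum P = 72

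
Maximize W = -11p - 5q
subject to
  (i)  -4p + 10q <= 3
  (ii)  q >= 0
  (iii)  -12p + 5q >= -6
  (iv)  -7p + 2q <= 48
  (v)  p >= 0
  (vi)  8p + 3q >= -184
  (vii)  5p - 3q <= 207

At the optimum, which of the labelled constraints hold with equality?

(ii) and (v)

Corner points and W = -11p - 5q:
  (3/4, 3/5) → W = -45/4
  (0, 3/10) → W = -3/2
  (1/2, 0) → W = -11/2
  (0, 0) → W = 0

The maximum is at (0, 0). Substituting into each constraint, equality holds for (ii) and (v); the remaining constraints have slack.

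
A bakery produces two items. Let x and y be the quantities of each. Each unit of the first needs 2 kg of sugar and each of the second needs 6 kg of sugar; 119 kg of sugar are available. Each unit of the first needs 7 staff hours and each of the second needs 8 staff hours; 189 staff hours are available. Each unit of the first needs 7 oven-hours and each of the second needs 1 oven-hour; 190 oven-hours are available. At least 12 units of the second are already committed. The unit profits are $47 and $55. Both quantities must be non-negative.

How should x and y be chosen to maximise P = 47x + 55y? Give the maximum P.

Vertices and P = 47x + 55y:
  (0, 119/6) → P = 6545/6
  (0, 12) → P = 660
  (7, 35/2) → P = 2583/2
  (93/7, 12) → P = 8991/7

The optimum lies where 2x + 6y = 119 and 7x + 8y = 189.
Solving simultaneously gives x = 7, y = 35/2.

x = 7, y = 35/2, maximum P = 2583/2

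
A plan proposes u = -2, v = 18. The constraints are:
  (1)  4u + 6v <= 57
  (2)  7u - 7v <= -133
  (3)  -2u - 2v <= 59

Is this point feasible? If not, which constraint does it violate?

Constraint (1): 4u + 6v = 100, which is not ≤ 57. All other constraints are satisfied.

not feasible — violates (1)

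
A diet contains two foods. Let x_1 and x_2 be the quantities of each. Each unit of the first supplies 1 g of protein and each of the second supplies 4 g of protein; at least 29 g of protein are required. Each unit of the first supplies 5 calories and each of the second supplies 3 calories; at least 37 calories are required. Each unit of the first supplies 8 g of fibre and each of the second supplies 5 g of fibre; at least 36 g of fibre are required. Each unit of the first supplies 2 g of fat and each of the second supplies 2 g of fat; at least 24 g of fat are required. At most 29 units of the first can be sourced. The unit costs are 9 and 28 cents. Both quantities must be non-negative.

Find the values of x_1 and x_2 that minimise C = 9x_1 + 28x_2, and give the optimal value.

x_1 = 19/3, x_2 = 17/3, minimum C = 647/3

Extreme points and C = 9x_1 + 28x_2:
  (0, 37/3) → C = 1036/3
  (29, 0) → C = 261
  (19/3, 17/3) → C = 647/3
  (1/2, 23/2) → C = 653/2
The feasible region is unbounded (it extends along (0, 1)), but C strictly increases along every unbounded feasible direction, so there is no improving ray and the minimum is attained at a vertex.

At the optimal vertex, x_1 + 4x_2 = 29 and 2x_1 + 2x_2 = 24.
Solving simultaneously gives x_1 = 19/3, x_2 = 17/3.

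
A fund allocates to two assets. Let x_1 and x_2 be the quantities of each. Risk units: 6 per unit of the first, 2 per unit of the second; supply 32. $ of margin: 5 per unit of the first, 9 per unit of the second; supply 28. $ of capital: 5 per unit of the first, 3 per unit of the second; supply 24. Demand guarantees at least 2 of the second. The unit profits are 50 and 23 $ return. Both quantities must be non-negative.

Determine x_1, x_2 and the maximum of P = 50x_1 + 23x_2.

Extreme points and P = 50x_1 + 23x_2:
  (0, 28/9) → P = 644/9
  (0, 2) → P = 46
  (2, 2) → P = 146

The binding constraints are 5x_1 + 9x_2 = 28 and x_2 = 2.
Solving simultaneously gives x_1 = 2, x_2 = 2.

x_1 = 2, x_2 = 2, maximum P = 146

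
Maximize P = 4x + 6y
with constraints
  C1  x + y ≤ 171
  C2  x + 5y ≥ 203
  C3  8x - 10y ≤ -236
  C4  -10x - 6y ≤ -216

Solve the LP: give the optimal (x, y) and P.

x = -405/2, y = 747/2, maximum P = 1431

Corner points and P = 4x + 6y:
  (737/9, 802/9) → P = 7760/9
  (-405/2, 747/2) → P = 1431
  (17, 186/5) → P = 1456/5
  (-69/22, 907/22) → P = 2583/11

The optimum lies where x + y = 171 and -10x - 6y = -216.
Solving simultaneously gives x = -405/2, y = 747/2.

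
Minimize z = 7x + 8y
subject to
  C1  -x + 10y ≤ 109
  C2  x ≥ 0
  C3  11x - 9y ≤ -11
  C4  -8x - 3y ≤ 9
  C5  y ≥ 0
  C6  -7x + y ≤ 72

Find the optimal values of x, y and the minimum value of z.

Vertices and z = 7x + 8y:
  (0, 109/10) → z = 436/5
  (871/101, 1188/101) → z = 15601/101
  (0, 11/9) → z = 88/9

x = 0, y = 11/9, minimum z = 88/9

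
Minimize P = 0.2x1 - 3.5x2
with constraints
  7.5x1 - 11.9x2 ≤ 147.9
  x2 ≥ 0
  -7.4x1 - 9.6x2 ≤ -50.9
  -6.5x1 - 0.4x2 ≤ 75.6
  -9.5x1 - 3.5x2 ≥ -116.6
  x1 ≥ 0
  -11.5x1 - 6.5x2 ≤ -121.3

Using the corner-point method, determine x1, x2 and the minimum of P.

x1 = 0, x2 = 1166/35, minimum P = -583/5

Extreme points and P = 0.2x1 - 3.5x2:
  (1166/95, 0) → P = 1166/475
  (1213/115, 0) → P = 1213/575
  (0, 1166/35) → P = -583/5
  (0, 1213/65) → P = -8491/130

The binding constraints are -9.5x1 - 3.5x2 = -116.6 and x1 = 0.
Solving simultaneously gives x1 = 0, x2 = 1166/35.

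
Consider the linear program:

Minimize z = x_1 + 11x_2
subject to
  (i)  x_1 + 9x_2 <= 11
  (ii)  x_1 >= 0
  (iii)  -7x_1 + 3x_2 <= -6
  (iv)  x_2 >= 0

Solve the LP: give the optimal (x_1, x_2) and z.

Vertices and z = x_1 + 11x_2:
  (29/22, 71/66) → z = 434/33
  (11, 0) → z = 11
  (6/7, 0) → z = 6/7

x_1 = 6/7, x_2 = 0, minimum z = 6/7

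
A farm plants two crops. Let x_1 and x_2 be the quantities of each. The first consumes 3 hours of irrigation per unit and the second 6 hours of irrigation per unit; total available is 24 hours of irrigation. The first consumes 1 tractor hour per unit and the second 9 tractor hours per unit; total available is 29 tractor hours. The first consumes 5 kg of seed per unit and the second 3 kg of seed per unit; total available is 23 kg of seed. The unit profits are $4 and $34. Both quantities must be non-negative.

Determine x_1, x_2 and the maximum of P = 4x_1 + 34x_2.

Extreme points and P = 4x_1 + 34x_2:
  (0, 0) → P = 0
  (0, 29/9) → P = 986/9
  (23/5, 0) → P = 92/5
  (2, 3) → P = 110
  (22/7, 17/7) → P = 666/7

At the optimal vertex, 3x_1 + 6x_2 = 24 and x_1 + 9x_2 = 29.
Solving simultaneously gives x_1 = 2, x_2 = 3.

x_1 = 2, x_2 = 3, maximum P = 110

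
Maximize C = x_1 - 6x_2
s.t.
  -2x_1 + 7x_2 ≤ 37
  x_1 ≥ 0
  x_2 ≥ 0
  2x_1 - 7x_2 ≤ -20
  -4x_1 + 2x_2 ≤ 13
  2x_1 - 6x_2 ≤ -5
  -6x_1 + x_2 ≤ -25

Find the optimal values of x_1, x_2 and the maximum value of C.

x_1 = 39/8, x_2 = 17/4, maximum C = -165/8

The optimum lies where 2x_1 - 7x_2 = -20 and -6x_1 + x_2 = -25.
Solving simultaneously gives x_1 = 39/8, x_2 = 17/4.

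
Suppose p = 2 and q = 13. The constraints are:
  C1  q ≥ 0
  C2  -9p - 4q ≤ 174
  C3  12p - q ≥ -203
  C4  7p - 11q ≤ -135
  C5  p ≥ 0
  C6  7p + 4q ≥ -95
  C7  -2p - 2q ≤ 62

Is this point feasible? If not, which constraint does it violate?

Constraint C4: 7p - 11q = -129, which is not ≤ -135. All other constraints are satisfied.

not feasible — violates C4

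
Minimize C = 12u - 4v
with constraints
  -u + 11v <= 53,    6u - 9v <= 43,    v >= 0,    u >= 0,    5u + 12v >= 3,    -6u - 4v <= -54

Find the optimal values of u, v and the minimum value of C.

Vertices and C = 12u - 4v:
  (50/3, 19/3) → C = 524/3
  (191/35, 186/35) → C = 1548/35
  (329/39, 11/13) → C = 1272/13

u = 191/35, v = 186/35, minimum C = 1548/35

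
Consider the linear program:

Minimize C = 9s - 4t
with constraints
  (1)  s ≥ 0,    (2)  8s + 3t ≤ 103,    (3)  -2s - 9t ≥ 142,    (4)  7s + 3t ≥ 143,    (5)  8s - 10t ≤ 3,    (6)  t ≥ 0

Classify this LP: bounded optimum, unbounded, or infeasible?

The boundaries 8s - 10t = 3 and t = 0 meet at (3/8, 0), but that point violates -2s - 9t ≥ 142. Every candidate vertex is excluded by some other constraint, so the feasible region is empty.

infeasible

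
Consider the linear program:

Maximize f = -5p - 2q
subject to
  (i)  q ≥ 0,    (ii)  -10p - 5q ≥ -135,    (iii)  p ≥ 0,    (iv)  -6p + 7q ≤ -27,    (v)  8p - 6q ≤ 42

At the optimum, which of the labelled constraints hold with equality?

Feasible corners and f = -5p - 2q:
  (9/2, 0) → f = -45/2
  (21/4, 0) → f = -105/4
  (33/5, 9/5) → f = -183/5

The maximum is at (9/2, 0). Substituting into each constraint, equality holds for (i) and (iv); the remaining constraints have slack.

(i) and (iv)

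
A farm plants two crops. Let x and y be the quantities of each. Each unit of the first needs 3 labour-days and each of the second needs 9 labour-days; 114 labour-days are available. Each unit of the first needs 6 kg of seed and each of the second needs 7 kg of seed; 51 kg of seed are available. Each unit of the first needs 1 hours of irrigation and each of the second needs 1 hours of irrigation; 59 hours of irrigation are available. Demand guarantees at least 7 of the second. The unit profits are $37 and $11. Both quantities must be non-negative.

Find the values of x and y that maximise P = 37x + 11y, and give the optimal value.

Vertices and P = 37x + 11y:
  (0, 51/7) → P = 561/7
  (0, 7) → P = 77
  (1/3, 7) → P = 268/3

The optimum lies where 6x + 7y = 51 and y = 7.
Solving simultaneously gives x = 1/3, y = 7.

x = 1/3, y = 7, maximum P = 268/3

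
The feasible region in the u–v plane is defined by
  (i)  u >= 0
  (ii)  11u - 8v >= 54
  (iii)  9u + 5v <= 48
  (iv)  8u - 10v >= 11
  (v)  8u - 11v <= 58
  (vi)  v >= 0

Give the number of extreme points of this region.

3

The feasible vertices (each the meet of two boundaries and inside every other half-plane) are:
  (654/127, 42/127)
  (54/11, 0)
  (16/3, 0)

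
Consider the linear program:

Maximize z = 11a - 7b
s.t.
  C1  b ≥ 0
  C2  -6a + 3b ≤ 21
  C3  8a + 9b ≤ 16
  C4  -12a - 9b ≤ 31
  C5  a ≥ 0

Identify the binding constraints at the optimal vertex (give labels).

Vertices and z = 11a - 7b:
  (2, 0) → z = 22
  (0, 0) → z = 0
  (0, 16/9) → z = -112/9

The maximum is at (2, 0). Substituting into each constraint, equality holds for C1 and C3; the remaining constraints have slack.

C1 and C3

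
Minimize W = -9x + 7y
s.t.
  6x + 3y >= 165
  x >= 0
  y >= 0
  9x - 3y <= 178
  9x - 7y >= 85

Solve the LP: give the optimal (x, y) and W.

The binding constraints are 6x + 3y = 165 and 9x - 3y = 178.
Solving simultaneously gives x = 343/15, y = 139/15.

x = 343/15, y = 139/15, minimum W = -2114/15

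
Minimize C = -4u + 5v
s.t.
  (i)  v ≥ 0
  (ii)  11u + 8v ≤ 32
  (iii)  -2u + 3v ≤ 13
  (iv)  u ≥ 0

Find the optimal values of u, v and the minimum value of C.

u = 32/11, v = 0, minimum C = -128/11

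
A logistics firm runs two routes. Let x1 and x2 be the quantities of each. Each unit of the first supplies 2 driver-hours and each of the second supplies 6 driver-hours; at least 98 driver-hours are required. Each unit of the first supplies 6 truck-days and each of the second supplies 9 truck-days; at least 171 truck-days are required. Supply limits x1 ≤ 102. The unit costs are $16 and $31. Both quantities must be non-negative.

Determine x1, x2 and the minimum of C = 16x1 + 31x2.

x1 = 8, x2 = 41/3, minimum C = 1655/3

Extreme points and C = 16x1 + 31x2:
  (0, 19) → C = 589
  (49, 0) → C = 784
  (102, 0) → C = 1632
  (8, 41/3) → C = 1655/3
The feasible region is unbounded (it extends along (0, 1)), but C strictly increases along every unbounded feasible direction, so there is no improving ray and the minimum is attained at a vertex.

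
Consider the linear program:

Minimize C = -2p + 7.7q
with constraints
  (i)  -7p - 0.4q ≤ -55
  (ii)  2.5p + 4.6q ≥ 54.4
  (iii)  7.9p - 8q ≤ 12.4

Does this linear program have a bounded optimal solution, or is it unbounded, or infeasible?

bounded optimum

Feasible corners and C = -2p + 7.7q:
  (1927/260, 811/104) → C = 47031/1040
  (8204/939, 6646/939) → C = 173831/4695
The feasible region has finitely many vertices and no improving ray; the minimum is 173831/4695 at (8204/939, 6646/939).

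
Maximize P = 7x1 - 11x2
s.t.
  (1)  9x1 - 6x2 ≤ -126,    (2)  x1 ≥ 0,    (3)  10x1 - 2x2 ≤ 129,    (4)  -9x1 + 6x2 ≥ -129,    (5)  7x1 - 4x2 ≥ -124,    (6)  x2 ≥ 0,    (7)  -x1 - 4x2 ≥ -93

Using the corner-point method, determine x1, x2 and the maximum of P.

Extreme points and P = 7x1 - 11x2:
  (0, 21) → P = -231
  (9/7, 321/14) → P = -3405/14
  (0, 93/4) → P = -1023/4

x1 = 0, x2 = 21, maximum P = -231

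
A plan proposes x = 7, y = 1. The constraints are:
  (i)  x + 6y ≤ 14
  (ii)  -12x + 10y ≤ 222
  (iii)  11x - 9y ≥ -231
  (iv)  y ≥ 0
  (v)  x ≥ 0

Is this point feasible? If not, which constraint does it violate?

feasible

(i): 13 ≤ 14 ✓
(ii): -74 ≤ 222 ✓
(iii): 68 ≥ -231 ✓
(iv): 1 ≥ 0 ✓
(v): 7 ≥ 0 ✓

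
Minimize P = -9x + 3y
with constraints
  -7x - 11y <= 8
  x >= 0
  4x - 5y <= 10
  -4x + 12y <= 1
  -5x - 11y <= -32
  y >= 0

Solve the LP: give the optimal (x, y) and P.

x = 125/28, y = 11/7, minimum P = -993/28

The binding constraints are 4x - 5y = 10 and -4x + 12y = 1.
Solving simultaneously gives x = 125/28, y = 11/7.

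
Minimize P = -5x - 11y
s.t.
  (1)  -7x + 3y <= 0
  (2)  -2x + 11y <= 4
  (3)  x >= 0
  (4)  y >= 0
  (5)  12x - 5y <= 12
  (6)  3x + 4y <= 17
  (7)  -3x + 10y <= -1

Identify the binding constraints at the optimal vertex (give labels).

(5) and (7)

Vertices and P = -5x - 11y:
  (1, 0) → P = -5
  (1/3, 0) → P = -5/3
  (23/21, 8/35) → P = -839/105

The minimum is at (23/21, 8/35). Substituting into each constraint, equality holds for (5) and (7); the remaining constraints have slack.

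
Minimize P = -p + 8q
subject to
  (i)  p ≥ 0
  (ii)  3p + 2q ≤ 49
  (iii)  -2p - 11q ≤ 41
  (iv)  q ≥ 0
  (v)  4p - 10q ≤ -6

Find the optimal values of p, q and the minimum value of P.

p = 0, q = 3/5, minimum P = 24/5

Vertices and P = -p + 8q:
  (0, 49/2) → P = 196
  (0, 3/5) → P = 24/5
  (239/19, 107/19) → P = 617/19

The optimum lies where p = 0 and 4p - 10q = -6.
Solving simultaneously gives p = 0, q = 3/5.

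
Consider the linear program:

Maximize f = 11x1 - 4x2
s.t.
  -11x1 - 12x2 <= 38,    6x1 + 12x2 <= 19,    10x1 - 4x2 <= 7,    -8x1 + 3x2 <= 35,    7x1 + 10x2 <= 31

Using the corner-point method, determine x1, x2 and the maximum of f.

x1 = 10/9, x2 = 37/36, maximum f = 73/9

Extreme points and f = 11x1 - 4x2:
  (-17/41, -457/164) → f = 270/41
  (-178/43, 27/43) → f = -2066/43
  (10/9, 37/36) → f = 73/9
  (-121/38, 181/57) → f = -5441/114

The binding constraints are 6x1 + 12x2 = 19 and 10x1 - 4x2 = 7.
Solving simultaneously gives x1 = 10/9, x2 = 37/36.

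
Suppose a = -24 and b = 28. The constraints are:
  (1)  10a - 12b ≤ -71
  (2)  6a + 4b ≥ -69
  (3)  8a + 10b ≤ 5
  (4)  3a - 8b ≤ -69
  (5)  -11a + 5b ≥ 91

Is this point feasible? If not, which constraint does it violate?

not feasible — violates (3)

Constraint (3): 8a + 10b = 88, which is not ≤ 5. All other constraints are satisfied.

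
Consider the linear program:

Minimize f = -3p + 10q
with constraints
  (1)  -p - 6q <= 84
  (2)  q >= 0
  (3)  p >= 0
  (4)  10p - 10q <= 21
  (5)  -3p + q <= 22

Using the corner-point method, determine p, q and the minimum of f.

Vertices and f = -3p + 10q:
  (0, 0) → f = 0
  (21/10, 0) → f = -63/10
  (0, 22) → f = 220
The feasible region is unbounded (it extends along (1, 3), (1, 1)), but f strictly increases along every unbounded feasible direction, so there is no improving ray and the minimum is attained at a vertex.

p = 21/10, q = 0, minimum f = -63/10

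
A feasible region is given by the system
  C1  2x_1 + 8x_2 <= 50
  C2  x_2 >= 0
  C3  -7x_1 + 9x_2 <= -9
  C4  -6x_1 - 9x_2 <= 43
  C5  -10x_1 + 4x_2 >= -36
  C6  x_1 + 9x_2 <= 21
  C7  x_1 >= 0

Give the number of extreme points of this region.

4

Intersecting each pair of boundary lines and keeping only the points that satisfy every inequality leaves:
  (9/7, 0)
  (18/5, 0)
  (15/4, 23/12)
  (204/47, 87/47)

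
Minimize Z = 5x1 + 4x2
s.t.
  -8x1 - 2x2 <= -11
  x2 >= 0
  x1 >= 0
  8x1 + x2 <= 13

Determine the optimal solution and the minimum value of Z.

Feasible corners and Z = 5x1 + 4x2:
  (11/8, 0) → Z = 55/8
  (0, 11/2) → Z = 22
  (13/8, 0) → Z = 65/8
  (0, 13) → Z = 52

x1 = 11/8, x2 = 0, minimum Z = 55/8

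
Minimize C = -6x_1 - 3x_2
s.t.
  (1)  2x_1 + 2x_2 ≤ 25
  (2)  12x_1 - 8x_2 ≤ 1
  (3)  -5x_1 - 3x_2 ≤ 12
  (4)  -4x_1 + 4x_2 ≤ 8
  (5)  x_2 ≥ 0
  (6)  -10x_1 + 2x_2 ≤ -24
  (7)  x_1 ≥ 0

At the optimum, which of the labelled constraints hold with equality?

Extreme points and C = -6x_1 - 3x_2:
  (17/4, 25/4) → C = -177/4
  (95/28, 139/28) → C = -141/4
  (7/2, 11/2) → C = -75/2

The minimum is at (17/4, 25/4). Substituting into each constraint, equality holds for (2) and (4); the remaining constraints have slack.

(2) and (4)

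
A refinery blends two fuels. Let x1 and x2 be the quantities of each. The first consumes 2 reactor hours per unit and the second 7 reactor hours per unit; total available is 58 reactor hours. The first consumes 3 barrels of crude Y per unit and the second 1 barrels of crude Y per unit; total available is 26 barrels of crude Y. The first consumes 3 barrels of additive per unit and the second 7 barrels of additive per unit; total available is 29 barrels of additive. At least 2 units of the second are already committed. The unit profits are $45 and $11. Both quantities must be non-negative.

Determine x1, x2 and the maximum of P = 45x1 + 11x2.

Corner points and P = 45x1 + 11x2:
  (0, 29/7) → P = 319/7
  (0, 2) → P = 22
  (5, 2) → P = 247

The binding constraints are 3x1 + 7x2 = 29 and x2 = 2.
Solving simultaneously gives x1 = 5, x2 = 2.

x1 = 5, x2 = 2, maximum P = 247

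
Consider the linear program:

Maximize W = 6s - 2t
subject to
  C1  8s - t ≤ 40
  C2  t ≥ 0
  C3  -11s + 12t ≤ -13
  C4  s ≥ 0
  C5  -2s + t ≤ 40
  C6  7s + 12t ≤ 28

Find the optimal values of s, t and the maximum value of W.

s = 4, t = 0, maximum W = 24

Corner points and W = 6s - 2t:
  (13/11, 0) → W = 78/11
  (4, 0) → W = 24
  (41/18, 217/216) → W = 1259/108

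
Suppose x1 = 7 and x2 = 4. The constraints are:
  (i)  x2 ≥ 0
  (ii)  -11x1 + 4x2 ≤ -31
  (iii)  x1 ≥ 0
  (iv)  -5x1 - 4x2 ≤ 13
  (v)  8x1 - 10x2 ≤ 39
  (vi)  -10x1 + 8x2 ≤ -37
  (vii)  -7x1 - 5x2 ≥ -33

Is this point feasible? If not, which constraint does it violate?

not feasible — violates (vii)

Constraint (vii): -7x1 - 5x2 = -69, which is not ≥ -33. All other constraints are satisfied.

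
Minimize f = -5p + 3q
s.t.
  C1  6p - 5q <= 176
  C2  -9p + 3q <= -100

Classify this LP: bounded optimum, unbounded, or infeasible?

From the feasible point (-28/27, -328/9), moving in the direction (5, 6) keeps every constraint satisfied while f decreases without bound.

unbounded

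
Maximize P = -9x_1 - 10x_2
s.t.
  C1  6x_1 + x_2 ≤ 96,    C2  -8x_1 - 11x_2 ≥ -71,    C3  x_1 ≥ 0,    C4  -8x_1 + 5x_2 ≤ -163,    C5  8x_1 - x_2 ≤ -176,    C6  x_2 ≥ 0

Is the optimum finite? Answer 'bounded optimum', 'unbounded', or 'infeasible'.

infeasible

The boundaries 8x_1 - x_2 = -176 and x_2 = 0 meet at (-22, 0), but that point violates x_1 ≥ 0. Every candidate vertex is excluded by some other constraint, so the feasible region is empty.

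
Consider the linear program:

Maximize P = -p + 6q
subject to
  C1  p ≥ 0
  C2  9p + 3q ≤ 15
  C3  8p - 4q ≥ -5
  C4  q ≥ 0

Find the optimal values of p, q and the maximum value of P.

Feasible corners and P = -p + 6q:
  (0, 5/4) → P = 15/2
  (0, 0) → P = 0
  (3/4, 11/4) → P = 63/4
  (5/3, 0) → P = -5/3

p = 3/4, q = 11/4, maximum P = 63/4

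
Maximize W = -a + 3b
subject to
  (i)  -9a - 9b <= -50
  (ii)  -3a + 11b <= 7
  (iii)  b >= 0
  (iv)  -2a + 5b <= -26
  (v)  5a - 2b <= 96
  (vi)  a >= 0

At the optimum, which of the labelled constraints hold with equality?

Vertices and W = -a + 3b:
  (13, 0) → W = -13
  (96/5, 0) → W = -96/5
  (428/21, 62/21) → W = -242/21

The maximum is at (428/21, 62/21). Substituting into each constraint, equality holds for (iv) and (v); the remaining constraints have slack.

(iv) and (v)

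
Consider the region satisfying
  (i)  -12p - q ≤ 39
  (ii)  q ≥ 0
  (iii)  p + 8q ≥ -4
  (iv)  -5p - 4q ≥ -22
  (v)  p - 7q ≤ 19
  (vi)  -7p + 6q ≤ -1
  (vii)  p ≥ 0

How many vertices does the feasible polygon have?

3

The feasible vertices (each the meet of two boundaries and inside every other half-plane) are:
  (22/5, 0)
  (1/7, 0)
  (68/29, 149/58)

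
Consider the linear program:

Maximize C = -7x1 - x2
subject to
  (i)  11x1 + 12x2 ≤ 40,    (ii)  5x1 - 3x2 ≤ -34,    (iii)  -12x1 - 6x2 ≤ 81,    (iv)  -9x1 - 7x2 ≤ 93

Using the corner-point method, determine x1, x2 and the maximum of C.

x1 = -202/13, x2 = 457/26, maximum C = 2371/26

Vertices and C = -7x1 - x2:
  (-96/31, 574/93) → C = 1442/93
  (-202/13, 457/26) → C = 2371/26
  (-149/22, 1/22) → C = 521/11

The optimum lies where 11x1 + 12x2 = 40 and -12x1 - 6x2 = 81.
Solving simultaneously gives x1 = -202/13, x2 = 457/26.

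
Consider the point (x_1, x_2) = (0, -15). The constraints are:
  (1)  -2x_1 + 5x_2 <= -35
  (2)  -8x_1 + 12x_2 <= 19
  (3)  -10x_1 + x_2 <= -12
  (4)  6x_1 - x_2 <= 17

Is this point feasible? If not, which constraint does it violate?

(1): -75 ≤ -35 ✓
(2): -180 ≤ 19 ✓
(3): -15 ≤ -12 ✓
(4): 15 ≤ 17 ✓

feasible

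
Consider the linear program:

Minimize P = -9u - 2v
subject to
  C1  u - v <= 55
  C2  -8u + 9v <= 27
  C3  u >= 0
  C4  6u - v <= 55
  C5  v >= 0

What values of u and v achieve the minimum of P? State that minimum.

u = 261/23, v = 301/23, minimum P = -2951/23

Vertices and P = -9u - 2v:
  (0, 3) → P = -6
  (261/23, 301/23) → P = -2951/23
  (0, 0) → P = 0
  (55/6, 0) → P = -165/2

At the optimal vertex, -8u + 9v = 27 and 6u - v = 55.
Solving simultaneously gives u = 261/23, v = 301/23.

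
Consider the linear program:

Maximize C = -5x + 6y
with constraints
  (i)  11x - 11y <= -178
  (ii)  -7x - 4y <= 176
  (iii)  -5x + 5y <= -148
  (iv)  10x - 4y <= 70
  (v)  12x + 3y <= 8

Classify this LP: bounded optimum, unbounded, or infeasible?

Constraints 11x - 11y ≤ -178 and -5x + 5y ≤ -148 have parallel boundaries but demand opposite sides — no point can satisfy both, so the region is empty.

infeasible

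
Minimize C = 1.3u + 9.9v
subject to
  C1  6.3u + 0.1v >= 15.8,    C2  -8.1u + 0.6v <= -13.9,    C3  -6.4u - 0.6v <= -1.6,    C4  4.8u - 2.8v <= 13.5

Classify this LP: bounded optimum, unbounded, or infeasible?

Feasible corners and C = 1.3u + 9.9v:
  (1087/459, 449/51) → C = 41419/459
  (4559/1812, -307/604) → C = -3989/2265
The feasible region has finitely many vertices and no improving ray; the minimum is -3989/2265 at (4559/1812, -307/604).

bounded optimum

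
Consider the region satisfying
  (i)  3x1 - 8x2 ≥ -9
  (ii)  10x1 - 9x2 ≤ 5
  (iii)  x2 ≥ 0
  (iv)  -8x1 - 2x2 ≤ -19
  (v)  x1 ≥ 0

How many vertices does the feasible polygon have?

3

Intersecting each pair of boundary lines and keeping only the points that satisfy every inequality leaves:
  (121/53, 105/53)
  (67/35, 129/70)
  (181/92, 75/46)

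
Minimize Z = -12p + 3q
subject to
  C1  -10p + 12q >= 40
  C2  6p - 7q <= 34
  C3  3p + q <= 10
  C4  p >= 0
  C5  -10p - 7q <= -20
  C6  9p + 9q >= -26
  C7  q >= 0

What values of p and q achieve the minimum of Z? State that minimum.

Extreme points and Z = -12p + 3q:
  (40/23, 110/23) → Z = -150/23
  (0, 10/3) → Z = 10
  (0, 10) → Z = 30

The optimum lies where -10p + 12q = 40 and 3p + q = 10.
Solving simultaneously gives p = 40/23, q = 110/23.

p = 40/23, q = 110/23, minimum Z = -150/23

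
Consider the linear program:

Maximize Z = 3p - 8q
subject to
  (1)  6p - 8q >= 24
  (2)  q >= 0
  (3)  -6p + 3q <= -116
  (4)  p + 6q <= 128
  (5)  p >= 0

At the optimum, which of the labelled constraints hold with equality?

(2) and (4)

Corner points and Z = 3p - 8q:
  (58/3, 0) → Z = 58
  (128, 0) → Z = 384
  (360/13, 652/39) → Z = -152/3

The maximum is at (128, 0). Substituting into each constraint, equality holds for (2) and (4); the remaining constraints have slack.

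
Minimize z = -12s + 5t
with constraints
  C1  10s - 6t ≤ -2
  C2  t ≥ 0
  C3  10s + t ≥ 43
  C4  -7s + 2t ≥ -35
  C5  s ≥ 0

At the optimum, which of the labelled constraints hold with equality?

C1 and C4

Feasible corners and z = -12s + 5t:
  (128/35, 45/7) → z = -411/35
  (107/11, 182/11) → z = -34
  (0, 43) → z = 215
The feasible region is unbounded (it extends along (0, 1), (2, 7)), but z strictly increases along every unbounded feasible direction, so there is no improving ray and the minimum is attained at a vertex.

The minimum is at (107/11, 182/11). Substituting into each constraint, equality holds for C1 and C4; the remaining constraints have slack.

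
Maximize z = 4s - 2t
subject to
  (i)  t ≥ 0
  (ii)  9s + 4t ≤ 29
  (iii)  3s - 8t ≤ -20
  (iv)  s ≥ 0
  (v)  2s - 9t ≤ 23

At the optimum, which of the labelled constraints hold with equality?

(ii) and (iii)

Corner points and z = 4s - 2t:
  (38/21, 89/28) → z = 37/42
  (0, 29/4) → z = -29/2
  (0, 5/2) → z = -5

The maximum is at (38/21, 89/28). Substituting into each constraint, equality holds for (ii) and (iii); the remaining constraints have slack.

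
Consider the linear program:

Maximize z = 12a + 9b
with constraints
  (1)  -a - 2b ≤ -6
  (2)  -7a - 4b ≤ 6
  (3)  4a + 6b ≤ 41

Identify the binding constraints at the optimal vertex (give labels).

Feasible corners and z = 12a + 9b:
  (-18/5, 24/5) → z = 0
  (23, -17/2) → z = 399/2
  (-100/13, 311/26) → z = 399/26

The maximum is at (23, -17/2). Substituting into each constraint, equality holds for (1) and (3); the remaining constraints have slack.

(1) and (3)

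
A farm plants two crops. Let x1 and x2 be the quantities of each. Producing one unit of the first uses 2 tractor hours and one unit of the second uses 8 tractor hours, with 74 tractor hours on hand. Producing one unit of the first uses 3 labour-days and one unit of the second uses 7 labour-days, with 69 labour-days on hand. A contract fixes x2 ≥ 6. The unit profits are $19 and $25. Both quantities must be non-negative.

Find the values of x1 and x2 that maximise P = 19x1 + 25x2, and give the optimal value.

Corner points and P = 19x1 + 25x2:
  (0, 37/4) → P = 925/4
  (0, 6) → P = 150
  (17/5, 42/5) → P = 1373/5
  (9, 6) → P = 321

The optimum lies where 3x1 + 7x2 = 69 and x2 = 6.
Solving simultaneously gives x1 = 9, x2 = 6.

x1 = 9, x2 = 6, maximum P = 321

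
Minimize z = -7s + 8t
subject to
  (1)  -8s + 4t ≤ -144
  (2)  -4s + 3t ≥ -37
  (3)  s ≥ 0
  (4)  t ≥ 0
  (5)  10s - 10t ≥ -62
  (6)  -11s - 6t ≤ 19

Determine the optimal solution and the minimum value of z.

s = 71/2, t = 35, minimum z = 63/2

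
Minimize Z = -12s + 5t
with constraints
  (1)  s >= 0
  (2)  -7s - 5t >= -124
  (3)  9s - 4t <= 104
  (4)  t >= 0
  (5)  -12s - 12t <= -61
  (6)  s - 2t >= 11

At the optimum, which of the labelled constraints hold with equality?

(3) and (6)

Extreme points and Z = -12s + 5t:
  (104/9, 0) → Z = -416/3
  (82/7, 5/14) → Z = -1943/14
  (11, 0) → Z = -132

The minimum is at (82/7, 5/14). Substituting into each constraint, equality holds for (3) and (6); the remaining constraints have slack.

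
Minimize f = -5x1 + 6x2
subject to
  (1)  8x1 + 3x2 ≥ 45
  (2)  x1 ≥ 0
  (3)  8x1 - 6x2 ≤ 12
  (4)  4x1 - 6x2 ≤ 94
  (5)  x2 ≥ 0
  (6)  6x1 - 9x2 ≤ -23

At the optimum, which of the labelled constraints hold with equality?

Feasible corners and f = -5x1 + 6x2:
  (0, 15) → f = 90
  (56/15, 227/45) → f = 58/5
  (41/6, 64/9) → f = 17/2
The feasible region is unbounded (it extends along (0, 1), (3, 4)), but f strictly increases along every unbounded feasible direction, so there is no improving ray and the minimum is attained at a vertex.

The minimum is at (41/6, 64/9). Substituting into each constraint, equality holds for (3) and (6); the remaining constraints have slack.

(3) and (6)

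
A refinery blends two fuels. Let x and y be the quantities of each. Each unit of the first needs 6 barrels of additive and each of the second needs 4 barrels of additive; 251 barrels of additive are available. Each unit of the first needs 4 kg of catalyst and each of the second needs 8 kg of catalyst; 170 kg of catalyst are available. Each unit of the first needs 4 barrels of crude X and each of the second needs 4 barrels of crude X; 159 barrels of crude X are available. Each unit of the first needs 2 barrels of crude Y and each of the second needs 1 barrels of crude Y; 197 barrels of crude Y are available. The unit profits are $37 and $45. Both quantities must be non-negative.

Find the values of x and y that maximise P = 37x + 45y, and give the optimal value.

x = 37, y = 11/4, maximum P = 5971/4

Vertices and P = 37x + 45y:
  (0, 0) → P = 0
  (0, 85/4) → P = 3825/4
  (159/4, 0) → P = 5883/4
  (37, 11/4) → P = 5971/4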